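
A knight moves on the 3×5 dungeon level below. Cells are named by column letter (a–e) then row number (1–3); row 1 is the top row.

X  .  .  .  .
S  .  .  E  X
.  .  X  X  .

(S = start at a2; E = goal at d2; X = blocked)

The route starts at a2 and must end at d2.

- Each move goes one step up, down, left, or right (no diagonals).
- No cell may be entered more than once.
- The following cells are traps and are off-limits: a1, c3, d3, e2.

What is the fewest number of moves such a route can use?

The Manhattan distance from a2 to d2 is |2−2| + |1−4| = 3, so at least 3 moves are needed.
A route of 3 moves achieves this: a2 → b2 → c2 → d2.
Since 3 matches the lower bound, it is optimal.

3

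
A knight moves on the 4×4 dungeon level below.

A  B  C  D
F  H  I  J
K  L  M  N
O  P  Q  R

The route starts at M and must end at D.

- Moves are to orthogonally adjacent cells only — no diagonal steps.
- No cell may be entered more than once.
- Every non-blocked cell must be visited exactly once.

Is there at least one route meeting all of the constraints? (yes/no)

One route that works: M → I → C → B → A → F → H → L → K → O → P → Q → R → N → J → D.

yes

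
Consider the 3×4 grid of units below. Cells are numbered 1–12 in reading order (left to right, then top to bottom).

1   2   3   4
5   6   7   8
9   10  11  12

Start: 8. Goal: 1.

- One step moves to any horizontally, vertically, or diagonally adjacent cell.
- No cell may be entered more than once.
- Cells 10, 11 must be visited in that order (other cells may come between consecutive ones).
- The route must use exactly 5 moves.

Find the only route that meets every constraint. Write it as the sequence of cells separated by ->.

The waypoints must appear in the order 10, 11, with no cell reused.
Route from 8: left to 7, down-left to 10, right to 11, 2× up-left (reaching 1) — 5 moves in all.
Check: order respected (10 at step 2, 11 at step 3); 5 moves as required.

8 -> 7 -> 10 -> 11 -> 6 -> 1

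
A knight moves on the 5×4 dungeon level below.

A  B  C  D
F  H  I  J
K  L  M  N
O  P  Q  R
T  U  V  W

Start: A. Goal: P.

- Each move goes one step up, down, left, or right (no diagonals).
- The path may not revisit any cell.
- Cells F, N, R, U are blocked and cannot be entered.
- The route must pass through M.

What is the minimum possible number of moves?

Any route passes through M somewhere between A and P. Summing Manhattan distances along the two legs (A → M → P) gives a lower bound of 4 + 2 = 6 moves.
A route of 6 moves achieves this: A → B → H → L → M → Q → P.
Since 6 matches the lower bound, it is optimal.

6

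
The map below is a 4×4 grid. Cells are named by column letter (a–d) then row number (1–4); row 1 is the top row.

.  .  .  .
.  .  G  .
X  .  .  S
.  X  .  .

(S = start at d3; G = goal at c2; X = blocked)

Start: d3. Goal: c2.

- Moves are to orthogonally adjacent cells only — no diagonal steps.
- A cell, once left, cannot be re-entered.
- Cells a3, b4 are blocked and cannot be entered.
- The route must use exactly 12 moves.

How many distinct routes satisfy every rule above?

1

Need simple routes of exactly 12 moves from d3 to c2 (Manhattan distance 2, so 5 moves are spent on a detour and 5 undoing it).
Enumerating: d3 d4 c4 c3 b3 b2 a2 a1 b1 c1 d1 d2 c2.
That gives 1 route.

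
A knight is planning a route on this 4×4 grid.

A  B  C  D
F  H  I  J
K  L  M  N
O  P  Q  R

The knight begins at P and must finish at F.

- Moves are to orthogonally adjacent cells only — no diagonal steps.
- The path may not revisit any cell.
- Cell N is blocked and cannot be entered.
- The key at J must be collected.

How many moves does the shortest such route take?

Any route passes through J somewhere between P and F. Summing Manhattan distances along the two legs (P → J → F) gives a lower bound of 4 + 3 = 7 moves.
The shortest route satisfying every rule uses 9 moves: P → L → H → I → J → D → C → B → A → F.
The no-revisit rule (legs can't share cells) pushes the minimum above the 7-move bound; an exhaustive check rules out every length from 7 to 8, leaving 9 as the minimum.

9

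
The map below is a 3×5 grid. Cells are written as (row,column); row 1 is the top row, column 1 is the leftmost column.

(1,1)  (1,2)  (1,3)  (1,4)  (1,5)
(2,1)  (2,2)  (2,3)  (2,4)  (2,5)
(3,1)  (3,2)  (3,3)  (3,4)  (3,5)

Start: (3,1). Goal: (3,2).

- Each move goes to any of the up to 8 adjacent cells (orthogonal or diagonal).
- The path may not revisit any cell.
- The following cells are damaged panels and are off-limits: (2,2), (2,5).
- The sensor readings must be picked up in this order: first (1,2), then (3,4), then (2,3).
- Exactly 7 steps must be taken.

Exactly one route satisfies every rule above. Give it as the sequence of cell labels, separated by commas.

(3,1), (2,1), (1,2), (1,3), (2,4), (3,4), (2,3), (3,2)

The waypoints must appear in the order (1,2), (3,4), (2,3), with no cell reused.
Route from (3,1): up to (2,1), up-right to (1,2), right to (1,3), down-right to (2,4), down to (3,4), up-left to (2,3), down-left to (3,2) — 7 moves in all.
Check: order respected ((1,2) at step 2, (3,4) at step 5, (2,3) at step 6); 7 moves as required.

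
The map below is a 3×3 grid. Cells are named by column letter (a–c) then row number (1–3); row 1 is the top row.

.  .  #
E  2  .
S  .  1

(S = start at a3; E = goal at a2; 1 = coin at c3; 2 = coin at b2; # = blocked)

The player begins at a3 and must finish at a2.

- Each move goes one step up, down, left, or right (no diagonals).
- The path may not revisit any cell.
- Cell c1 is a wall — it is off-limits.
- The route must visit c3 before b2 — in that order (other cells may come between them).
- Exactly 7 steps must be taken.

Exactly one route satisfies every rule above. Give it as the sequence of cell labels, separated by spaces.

a3 b3 c3 c2 b2 b1 a1 a2

The waypoints must appear in the order c3, b2, with no cell reused.
Route from a3: right 2 to c3, up 1 to c2, left 1 to b2, up 1 to b1, left 1 to a1, down 1 to a2 — 7 moves in all.
Check: order respected (1 at step 2, 2 at step 4); 7 moves as required.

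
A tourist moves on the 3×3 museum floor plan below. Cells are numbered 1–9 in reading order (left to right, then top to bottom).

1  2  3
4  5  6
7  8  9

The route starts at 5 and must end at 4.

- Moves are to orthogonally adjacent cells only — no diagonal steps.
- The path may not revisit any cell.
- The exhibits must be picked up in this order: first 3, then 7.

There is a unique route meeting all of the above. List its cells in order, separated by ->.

The waypoints must appear in the order 3, 7, with no cell reused.
Route from 5: up 1 to 2, right 1 to 3, down 2 to 9, left 2 to 7, up 1 to 4 — 7 moves in all.
Check: order respected (3 at step 2, 7 at step 6).

5 -> 2 -> 3 -> 6 -> 9 -> 8 -> 7 -> 4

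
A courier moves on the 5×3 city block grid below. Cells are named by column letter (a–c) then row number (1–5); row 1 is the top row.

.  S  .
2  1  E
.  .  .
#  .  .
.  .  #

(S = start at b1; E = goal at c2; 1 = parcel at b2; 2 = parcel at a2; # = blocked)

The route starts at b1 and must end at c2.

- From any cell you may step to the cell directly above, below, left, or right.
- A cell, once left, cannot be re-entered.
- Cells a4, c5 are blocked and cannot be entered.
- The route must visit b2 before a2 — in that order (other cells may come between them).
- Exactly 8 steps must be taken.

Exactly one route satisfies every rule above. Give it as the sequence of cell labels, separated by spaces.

The waypoints must appear in the order b2, a2, with no cell reused.
Route from b1: down to b2, left to a2, down to a3, right to b3, down to b4, right to c4, 2× up (reaching c2) — 8 moves in all.
Check: order respected (1 at step 1, 2 at step 2); 8 moves as required.

b1 b2 a2 a3 b3 b4 c4 c3 c2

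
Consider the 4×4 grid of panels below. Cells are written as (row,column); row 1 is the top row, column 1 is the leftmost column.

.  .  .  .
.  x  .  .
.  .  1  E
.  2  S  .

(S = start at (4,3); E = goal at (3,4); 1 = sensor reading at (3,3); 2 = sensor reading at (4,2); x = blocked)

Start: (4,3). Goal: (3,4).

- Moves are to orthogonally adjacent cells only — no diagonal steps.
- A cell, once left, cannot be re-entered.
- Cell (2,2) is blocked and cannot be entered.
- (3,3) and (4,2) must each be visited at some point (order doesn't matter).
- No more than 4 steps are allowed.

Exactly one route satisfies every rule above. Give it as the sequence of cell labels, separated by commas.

Any route must reach (3,3) and (4,2) and still end at (3,4) within 4 moves, so the order of the required stops is forced.
Route from (4,3): left to (4,2), up to (3,2), 2× right (reaching (3,4)) — 4 moves in all.
Check: all required cells visited; 4 ≤ 4 moves.

(4,3), (4,2), (3,2), (3,3), (3,4)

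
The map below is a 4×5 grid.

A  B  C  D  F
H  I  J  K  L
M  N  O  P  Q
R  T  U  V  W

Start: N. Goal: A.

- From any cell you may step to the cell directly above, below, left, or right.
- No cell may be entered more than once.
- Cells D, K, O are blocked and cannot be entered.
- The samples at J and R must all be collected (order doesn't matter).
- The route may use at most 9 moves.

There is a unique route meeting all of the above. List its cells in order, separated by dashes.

N - T - R - M - H - I - J - C - B - A

The 9-move cap with required stops at J, R leaves no slack for detours.
Route from N: down to T, left to R, 2× up (reaching H), 2× right (reaching J), up to C, 2× left (reaching A) — 9 moves in all.
Check: all required cells visited; 9 ≤ 9 moves.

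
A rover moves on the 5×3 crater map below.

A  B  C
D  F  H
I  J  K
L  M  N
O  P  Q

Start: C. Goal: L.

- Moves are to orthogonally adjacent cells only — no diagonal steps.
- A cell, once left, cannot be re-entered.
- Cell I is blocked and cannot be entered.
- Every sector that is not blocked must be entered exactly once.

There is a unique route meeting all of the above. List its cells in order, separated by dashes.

Need to visit all 14 open cells exactly once, starting at C and ending at L.
Cell O has only two open neighbours (L and P), so the path must pass straight through it: one of those is the cell it's entered from and the other is where it exits.
Route from C: 2× left (reaching A), down to D, 2× right (reaching H), down to K, left to J, down to M, right to N, down to Q, 2× left (reaching O), up to L — 13 moves in all.
Check: all 14 open cells covered.

C - B - A - D - F - H - K - J - M - N - Q - P - O - L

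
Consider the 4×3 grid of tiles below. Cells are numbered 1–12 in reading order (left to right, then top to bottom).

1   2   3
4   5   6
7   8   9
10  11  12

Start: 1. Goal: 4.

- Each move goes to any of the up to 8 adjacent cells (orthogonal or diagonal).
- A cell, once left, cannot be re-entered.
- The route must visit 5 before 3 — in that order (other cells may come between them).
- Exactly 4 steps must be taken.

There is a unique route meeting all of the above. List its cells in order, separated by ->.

1 -> 5 -> 3 -> 2 -> 4

The waypoints must appear in the order 5, 3, with no cell reused.
Route from 1: down-right 1 to 5, up-right 1 to 3, left 1 to 2, down-left 1 to 4 — 4 moves in all.
Check: order respected (5 at step 1, 3 at step 2); 4 moves as required.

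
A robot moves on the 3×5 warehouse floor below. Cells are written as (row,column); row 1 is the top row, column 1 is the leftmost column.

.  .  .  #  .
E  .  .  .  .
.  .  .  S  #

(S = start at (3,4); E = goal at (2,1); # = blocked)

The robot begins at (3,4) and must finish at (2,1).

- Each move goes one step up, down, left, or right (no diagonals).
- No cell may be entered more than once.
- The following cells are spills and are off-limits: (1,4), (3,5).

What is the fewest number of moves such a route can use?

The Manhattan distance from (3,4) to (2,1) is |3−2| + |4−1| = 4, so at least 4 moves are needed.
A route of 4 moves achieves this: (3,4) → (2,4) → (2,3) → (2,2) → (2,1).
Since 4 matches the lower bound, it is optimal.

4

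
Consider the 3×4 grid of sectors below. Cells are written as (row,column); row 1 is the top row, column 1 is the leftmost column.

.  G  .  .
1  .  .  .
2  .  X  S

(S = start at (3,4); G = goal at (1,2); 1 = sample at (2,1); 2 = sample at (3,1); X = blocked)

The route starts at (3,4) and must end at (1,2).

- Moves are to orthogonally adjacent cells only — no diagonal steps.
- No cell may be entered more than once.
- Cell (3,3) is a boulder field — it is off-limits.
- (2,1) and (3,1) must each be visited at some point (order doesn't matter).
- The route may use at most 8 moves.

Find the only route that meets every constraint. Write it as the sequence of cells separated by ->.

Any route must reach (2,1) and (3,1) and still end at (1,2) within 8 moves, so the order of the required stops is forced.
Route from (3,4): up 1 to (2,4), left 2 to (2,2), down 1 to (3,2), left 1 to (3,1), up 2 to (1,1), right 1 to (1,2) — 8 moves in all.
Check: all required cells visited; 8 ≤ 8 moves.

(3,4) -> (2,4) -> (2,3) -> (2,2) -> (3,2) -> (3,1) -> (2,1) -> (1,1) -> (1,2)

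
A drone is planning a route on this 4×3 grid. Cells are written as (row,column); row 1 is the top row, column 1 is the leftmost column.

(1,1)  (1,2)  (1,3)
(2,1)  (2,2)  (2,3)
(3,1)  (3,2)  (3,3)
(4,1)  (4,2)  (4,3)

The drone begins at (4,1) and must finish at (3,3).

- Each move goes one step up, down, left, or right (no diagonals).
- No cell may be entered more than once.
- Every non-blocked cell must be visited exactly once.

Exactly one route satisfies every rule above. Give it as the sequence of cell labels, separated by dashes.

(4,1) - (3,1) - (2,1) - (1,1) - (1,2) - (1,3) - (2,3) - (2,2) - (3,2) - (4,2) - (4,3) - (3,3)

Need to visit all 12 open cells exactly once, starting at (4,1) and ending at (3,3).
Cell (1,3) has only two open neighbours ((2,3) and (1,2)), so the path must pass straight through it: one of those is the cell it's entered from and the other is where it exits.
Route from (4,1): 3× up (reaching (1,1)), 2× right (reaching (1,3)), down to (2,3), left to (2,2), 2× down (reaching (4,2)), right to (4,3), up to (3,3) — 11 moves in all.
Check: all 12 open cells covered.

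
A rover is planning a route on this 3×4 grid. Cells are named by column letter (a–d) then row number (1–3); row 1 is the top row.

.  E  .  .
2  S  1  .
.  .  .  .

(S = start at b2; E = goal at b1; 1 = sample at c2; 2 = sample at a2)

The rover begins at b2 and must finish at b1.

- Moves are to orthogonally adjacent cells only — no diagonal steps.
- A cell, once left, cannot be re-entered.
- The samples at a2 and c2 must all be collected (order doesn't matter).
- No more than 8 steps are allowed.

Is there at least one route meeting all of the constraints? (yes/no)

yes

One route that works: b2 → a2 → a3 → b3 → c3 → c2 → c1 → b1.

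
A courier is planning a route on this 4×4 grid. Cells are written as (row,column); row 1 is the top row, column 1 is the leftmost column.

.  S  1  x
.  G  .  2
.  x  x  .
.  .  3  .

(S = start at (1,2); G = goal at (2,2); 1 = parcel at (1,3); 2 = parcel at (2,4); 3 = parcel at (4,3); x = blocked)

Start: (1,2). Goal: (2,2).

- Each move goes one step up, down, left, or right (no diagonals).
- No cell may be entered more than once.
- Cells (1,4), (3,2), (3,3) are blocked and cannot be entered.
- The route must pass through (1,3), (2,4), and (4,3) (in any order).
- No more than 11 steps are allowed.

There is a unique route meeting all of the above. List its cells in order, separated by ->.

(1,2) -> (1,3) -> (2,3) -> (2,4) -> (3,4) -> (4,4) -> (4,3) -> (4,2) -> (4,1) -> (3,1) -> (2,1) -> (2,2)

Any route must reach (1,3), (2,4), and (4,3) and still end at (2,2) within 11 moves, so the order of the required stops is forced.
Route from (1,2): right to (1,3), down to (2,3), right to (2,4), 2× down (reaching (4,4)), 3× left (reaching (4,1)), 2× up (reaching (2,1)), right to (2,2) — 11 moves in all.
Check: all required cells visited; 11 ≤ 11 moves.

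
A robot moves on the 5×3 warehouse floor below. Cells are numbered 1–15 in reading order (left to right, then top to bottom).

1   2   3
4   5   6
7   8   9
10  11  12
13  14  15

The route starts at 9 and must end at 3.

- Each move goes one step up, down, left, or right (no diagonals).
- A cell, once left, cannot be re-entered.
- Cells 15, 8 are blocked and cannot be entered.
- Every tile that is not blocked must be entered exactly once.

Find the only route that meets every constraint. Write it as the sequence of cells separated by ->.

Need to visit all 13 open cells exactly once, starting at 9 and ending at 3.
Cell 14 has only two open neighbours (11 and 13), so the path must pass straight through it: one of those is the cell it's entered from and the other is where it exits.
Route from 9: down 1 to 12, left 1 to 11, down 1 to 14, left 1 to 13, up 4 to 1, right 1 to 2, down 1 to 5, right 1 to 6, up 1 to 3 — 12 moves in all.
Check: all 13 open cells covered.

9 -> 12 -> 11 -> 14 -> 13 -> 10 -> 7 -> 4 -> 1 -> 2 -> 5 -> 6 -> 3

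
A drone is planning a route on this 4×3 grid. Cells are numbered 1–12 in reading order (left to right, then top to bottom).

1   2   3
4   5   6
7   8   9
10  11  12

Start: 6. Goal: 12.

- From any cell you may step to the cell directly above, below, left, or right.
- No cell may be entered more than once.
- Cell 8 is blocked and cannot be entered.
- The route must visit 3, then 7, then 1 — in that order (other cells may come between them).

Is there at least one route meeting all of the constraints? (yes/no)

Ignoring the required order, 1 revisit-free route from 6 to 12 passes through all of 3, 7, and 1; the waypoint orders that occur are 3 → 1 → 7 (1) — never 3 → 7 → 1.

no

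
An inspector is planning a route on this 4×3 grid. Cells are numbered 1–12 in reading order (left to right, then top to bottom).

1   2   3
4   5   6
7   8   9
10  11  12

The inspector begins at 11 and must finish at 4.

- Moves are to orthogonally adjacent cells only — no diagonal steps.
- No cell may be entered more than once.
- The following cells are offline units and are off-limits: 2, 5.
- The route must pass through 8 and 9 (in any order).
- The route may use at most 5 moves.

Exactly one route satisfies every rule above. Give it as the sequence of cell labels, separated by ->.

11 -> 12 -> 9 -> 8 -> 7 -> 4

The 5-move cap with required stops at 8, 9 leaves no slack for detours.
Route from 11: right to 12, up to 9, 2× left (reaching 7), up to 4 — 5 moves in all.
Check: all required cells visited; 5 ≤ 5 moves.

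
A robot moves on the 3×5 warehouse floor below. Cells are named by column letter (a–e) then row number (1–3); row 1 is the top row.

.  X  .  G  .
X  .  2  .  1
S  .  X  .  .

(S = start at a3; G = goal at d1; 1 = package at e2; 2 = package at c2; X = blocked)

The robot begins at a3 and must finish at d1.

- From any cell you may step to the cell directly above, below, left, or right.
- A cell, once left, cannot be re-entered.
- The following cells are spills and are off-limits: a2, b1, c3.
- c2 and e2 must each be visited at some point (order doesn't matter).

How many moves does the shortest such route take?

Any route passes through c2 and e2 in some order between a3 and d1. Summing Manhattan distances along each leg and taking the cheapest ordering (a3 → c2 → e2 → d1) gives a lower bound of 3 + 2 + 2 = 7 moves.
A route of 7 moves achieves this: a3 → b3 → b2 → c2 → d2 → e2 → e1 → d1.
Since 7 matches the lower bound, it is optimal.

7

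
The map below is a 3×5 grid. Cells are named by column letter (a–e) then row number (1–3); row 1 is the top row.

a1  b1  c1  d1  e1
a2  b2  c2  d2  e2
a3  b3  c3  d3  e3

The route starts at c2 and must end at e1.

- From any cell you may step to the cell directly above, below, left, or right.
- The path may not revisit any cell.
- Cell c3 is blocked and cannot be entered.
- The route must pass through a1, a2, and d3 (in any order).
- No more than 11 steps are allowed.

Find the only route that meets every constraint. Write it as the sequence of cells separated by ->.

c2 -> b2 -> a2 -> a1 -> b1 -> c1 -> d1 -> d2 -> d3 -> e3 -> e2 -> e1

The 11-move cap with required stops at a1, a2, d3 leaves no slack for detours.
Route from c2: 2× left (reaching a2), up to a1, 3× right (reaching d1), 2× down (reaching d3), right to e3, 2× up (reaching e1) — 11 moves in all.
Check: all required cells visited; 11 ≤ 11 moves.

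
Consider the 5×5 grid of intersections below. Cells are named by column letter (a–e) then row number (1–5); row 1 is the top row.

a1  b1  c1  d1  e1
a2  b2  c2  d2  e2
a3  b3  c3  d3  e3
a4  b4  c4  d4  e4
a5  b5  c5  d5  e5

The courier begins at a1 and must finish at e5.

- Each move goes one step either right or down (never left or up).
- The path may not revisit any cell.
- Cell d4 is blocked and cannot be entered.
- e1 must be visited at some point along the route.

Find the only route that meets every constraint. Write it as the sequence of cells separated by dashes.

a1 - b1 - c1 - d1 - e1 - e2 - e3 - e4 - e5

Moves only go right or down, so the column and row indices never decrease.
Route from a1: right 4 to e1, down 4 to e5 — 8 moves in all.
Check: all required cells visited.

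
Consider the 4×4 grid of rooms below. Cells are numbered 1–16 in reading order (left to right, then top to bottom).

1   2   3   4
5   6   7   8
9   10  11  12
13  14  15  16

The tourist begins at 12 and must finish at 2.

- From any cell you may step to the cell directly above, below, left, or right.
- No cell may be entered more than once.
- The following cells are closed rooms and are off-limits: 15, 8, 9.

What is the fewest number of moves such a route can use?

The Manhattan distance from 12 to 2 is |3−1| + |4−2| = 4, so at least 4 moves are needed.
A route of 4 moves achieves this: 12 → 11 → 7 → 3 → 2.
Since 4 matches the lower bound, it is optimal.

4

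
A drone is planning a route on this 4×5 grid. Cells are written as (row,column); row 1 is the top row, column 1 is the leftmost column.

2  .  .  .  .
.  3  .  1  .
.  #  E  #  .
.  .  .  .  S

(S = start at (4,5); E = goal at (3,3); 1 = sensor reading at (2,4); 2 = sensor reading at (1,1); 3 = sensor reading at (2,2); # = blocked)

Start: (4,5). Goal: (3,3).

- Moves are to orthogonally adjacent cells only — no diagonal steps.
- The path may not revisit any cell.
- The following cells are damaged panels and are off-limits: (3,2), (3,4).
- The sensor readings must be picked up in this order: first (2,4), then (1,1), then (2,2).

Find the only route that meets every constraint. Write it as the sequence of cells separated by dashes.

The waypoints must appear in the order (2,4), (1,1), (2,2), with no cell reused.
Route from (4,5): up 2 to (2,5), left 1 to (2,4), up 1 to (1,4), left 3 to (1,1), down 1 to (2,1), right 2 to (2,3), down 1 to (3,3) — 11 moves in all.
Check: order respected (1 at step 3, 2 at step 7, 3 at step 9).

(4,5) - (3,5) - (2,5) - (2,4) - (1,4) - (1,3) - (1,2) - (1,1) - (2,1) - (2,2) - (2,3) - (3,3)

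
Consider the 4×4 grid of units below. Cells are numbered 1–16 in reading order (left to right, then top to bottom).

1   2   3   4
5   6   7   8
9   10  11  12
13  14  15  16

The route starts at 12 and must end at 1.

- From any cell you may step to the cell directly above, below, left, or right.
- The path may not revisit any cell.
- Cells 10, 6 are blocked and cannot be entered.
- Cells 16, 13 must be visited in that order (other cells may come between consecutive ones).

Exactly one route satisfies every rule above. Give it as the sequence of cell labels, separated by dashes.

The waypoints must appear in the order 16, 13, with no cell reused.
Route from 12: down 1 to 16, left 3 to 13, up 3 to 1 — 7 moves in all.
Check: order respected (16 at step 1, 13 at step 4).

12 - 16 - 15 - 14 - 13 - 9 - 5 - 1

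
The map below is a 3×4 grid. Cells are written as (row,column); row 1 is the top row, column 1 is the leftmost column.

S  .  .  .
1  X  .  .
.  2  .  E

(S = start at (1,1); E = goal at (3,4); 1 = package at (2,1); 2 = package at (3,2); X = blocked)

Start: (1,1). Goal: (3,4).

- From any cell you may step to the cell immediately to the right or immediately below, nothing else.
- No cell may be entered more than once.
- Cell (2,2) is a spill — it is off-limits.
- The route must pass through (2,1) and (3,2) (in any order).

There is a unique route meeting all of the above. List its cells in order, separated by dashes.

Moves only go right or down, so the column and row indices never decrease.
Route from (1,1): 2× down (reaching (3,1)), 3× right (reaching (3,4)) — 5 moves in all.
Check: all required cells visited.

(1,1) - (2,1) - (3,1) - (3,2) - (3,3) - (3,4)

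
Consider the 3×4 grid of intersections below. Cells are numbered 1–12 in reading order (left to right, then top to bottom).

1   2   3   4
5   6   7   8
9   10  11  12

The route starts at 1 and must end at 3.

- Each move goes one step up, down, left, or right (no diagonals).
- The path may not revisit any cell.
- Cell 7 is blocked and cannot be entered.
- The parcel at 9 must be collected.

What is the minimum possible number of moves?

Any route passes through 9 somewhere between 1 and 3. Summing Manhattan distances along the two legs (1 → 9 → 3) gives a lower bound of 2 + 4 = 6 moves.
A route of 6 moves achieves this: 1 → 5 → 9 → 10 → 6 → 2 → 3.
Since 6 matches the lower bound, it is optimal.

6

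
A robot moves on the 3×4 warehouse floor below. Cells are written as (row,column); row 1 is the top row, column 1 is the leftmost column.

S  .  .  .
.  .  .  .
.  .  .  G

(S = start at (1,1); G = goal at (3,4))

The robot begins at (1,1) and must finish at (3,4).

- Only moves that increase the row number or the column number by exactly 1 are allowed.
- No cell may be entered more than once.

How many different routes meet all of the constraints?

A right/down-only route from (1,1) to (3,4) makes exactly 2 down-moves and 3 right-moves in some order.
With no other constraints that would be C(5,2) = 10 routes.
That gives 10 routes.

10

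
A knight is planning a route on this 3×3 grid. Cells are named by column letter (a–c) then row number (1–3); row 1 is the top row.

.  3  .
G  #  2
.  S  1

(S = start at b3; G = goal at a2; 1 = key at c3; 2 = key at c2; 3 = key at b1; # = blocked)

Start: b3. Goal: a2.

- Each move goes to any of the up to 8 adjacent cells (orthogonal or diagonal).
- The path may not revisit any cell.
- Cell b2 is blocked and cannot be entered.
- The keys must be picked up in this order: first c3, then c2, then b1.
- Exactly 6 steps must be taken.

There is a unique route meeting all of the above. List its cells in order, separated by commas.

b3, c3, c2, c1, b1, a1, a2

The waypoints must appear in the order c3, c2, b1, with no cell reused.
Route from b3: right 1 to c3, up 2 to c1, left 2 to a1, down 1 to a2 — 6 moves in all.
Check: order respected (1 at step 1, 2 at step 2, 3 at step 4); 6 moves as required.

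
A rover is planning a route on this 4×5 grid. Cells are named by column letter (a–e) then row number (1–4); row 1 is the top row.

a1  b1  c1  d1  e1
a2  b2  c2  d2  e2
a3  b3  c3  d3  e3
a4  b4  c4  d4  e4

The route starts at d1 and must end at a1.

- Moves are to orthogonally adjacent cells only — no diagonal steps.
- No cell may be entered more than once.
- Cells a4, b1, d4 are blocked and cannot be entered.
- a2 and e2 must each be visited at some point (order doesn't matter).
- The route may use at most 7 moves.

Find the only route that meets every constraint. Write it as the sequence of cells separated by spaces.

d1 e1 e2 d2 c2 b2 a2 a1

The budget equals the shortest possible length, so every move has to be on a shortest route through the required cells.
Route from d1: right to e1, down to e2, 4× left (reaching a2), up to a1 — 7 moves in all.
Check: all required cells visited; 7 ≤ 7 moves.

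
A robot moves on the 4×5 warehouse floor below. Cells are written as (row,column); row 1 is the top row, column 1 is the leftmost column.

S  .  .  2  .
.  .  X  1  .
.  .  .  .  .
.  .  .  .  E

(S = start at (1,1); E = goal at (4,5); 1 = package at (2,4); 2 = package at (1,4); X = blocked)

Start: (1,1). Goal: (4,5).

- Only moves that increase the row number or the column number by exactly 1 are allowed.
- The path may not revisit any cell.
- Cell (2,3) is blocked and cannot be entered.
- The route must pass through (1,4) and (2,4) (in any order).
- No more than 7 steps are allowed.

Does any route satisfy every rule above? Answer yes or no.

yes

One route that works: (1,1) → (1,2) → (1,3) → (1,4) → (2,4) → (3,4) → (4,4) → (4,5).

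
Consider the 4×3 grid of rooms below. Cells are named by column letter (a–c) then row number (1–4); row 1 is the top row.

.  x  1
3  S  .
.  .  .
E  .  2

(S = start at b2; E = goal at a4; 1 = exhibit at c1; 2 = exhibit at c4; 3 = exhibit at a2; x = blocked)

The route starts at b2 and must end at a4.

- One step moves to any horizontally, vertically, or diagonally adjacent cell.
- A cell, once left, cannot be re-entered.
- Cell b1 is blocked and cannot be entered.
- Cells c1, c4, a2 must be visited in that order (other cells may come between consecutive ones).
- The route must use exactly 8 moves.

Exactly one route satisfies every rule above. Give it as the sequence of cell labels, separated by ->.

b2 -> c1 -> c2 -> c3 -> c4 -> b3 -> a2 -> a3 -> a4

The waypoints must appear in the order c1, c4, a2, with no cell reused.
Route from b2: up-right to c1, 3× down (reaching c4), 2× up-left (reaching a2), 2× down (reaching a4) — 8 moves in all.
Check: order respected (1 at step 1, 2 at step 4, 3 at step 6); 8 moves as required.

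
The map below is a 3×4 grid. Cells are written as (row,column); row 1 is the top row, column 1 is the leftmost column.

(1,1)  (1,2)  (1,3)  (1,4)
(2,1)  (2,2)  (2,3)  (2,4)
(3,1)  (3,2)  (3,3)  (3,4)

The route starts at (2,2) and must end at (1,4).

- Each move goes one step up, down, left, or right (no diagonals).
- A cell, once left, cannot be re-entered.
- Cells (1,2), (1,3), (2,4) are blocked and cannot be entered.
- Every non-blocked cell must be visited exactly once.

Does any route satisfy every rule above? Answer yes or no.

Cell (1,1) has only one open neighbour but is neither the start nor the goal, so a Hamiltonian route would have to both enter and leave it through the same neighbour — impossible without revisiting.

no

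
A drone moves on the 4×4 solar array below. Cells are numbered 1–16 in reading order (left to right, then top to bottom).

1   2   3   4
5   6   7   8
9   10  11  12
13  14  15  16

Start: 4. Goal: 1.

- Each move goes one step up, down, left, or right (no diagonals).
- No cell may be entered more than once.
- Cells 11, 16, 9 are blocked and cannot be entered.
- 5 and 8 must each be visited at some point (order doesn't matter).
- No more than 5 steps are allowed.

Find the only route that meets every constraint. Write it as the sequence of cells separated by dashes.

The 5-move cap with required stops at 5, 8 leaves no slack for detours.
Route from 4: down to 8, 3× left (reaching 5), up to 1 — 5 moves in all.
Check: all required cells visited; 5 ≤ 5 moves.

4 - 8 - 7 - 6 - 5 - 1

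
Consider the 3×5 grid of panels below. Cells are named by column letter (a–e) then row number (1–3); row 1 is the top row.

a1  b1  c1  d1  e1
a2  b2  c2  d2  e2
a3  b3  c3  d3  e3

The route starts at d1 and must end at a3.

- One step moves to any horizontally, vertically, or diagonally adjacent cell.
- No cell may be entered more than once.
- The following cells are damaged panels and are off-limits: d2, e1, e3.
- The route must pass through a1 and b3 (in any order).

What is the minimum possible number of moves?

Any route passes through a1 and b3 in some order between d1 and a3. Summing Chebyshev distances along each leg and taking the cheapest ordering (d1 → a1 → b3 → a3) gives a lower bound of 3 + 2 + 1 = 6 moves.
A route of 6 moves achieves this: d1 → c1 → b1 → a1 → a2 → b3 → a3.
Since 6 matches the lower bound, it is optimal.

6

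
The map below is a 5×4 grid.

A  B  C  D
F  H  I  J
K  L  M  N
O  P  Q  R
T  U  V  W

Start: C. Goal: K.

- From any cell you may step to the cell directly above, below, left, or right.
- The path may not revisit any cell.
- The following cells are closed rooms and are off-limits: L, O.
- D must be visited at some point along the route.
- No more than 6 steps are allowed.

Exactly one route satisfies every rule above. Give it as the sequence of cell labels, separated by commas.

C, D, J, I, H, F, K

The 6-move cap with required stops at D leaves no slack for detours.
Route from C: right 1 to D, down 1 to J, left 3 to F, down 1 to K — 6 moves in all.
Check: all required cells visited; 6 ≤ 6 moves.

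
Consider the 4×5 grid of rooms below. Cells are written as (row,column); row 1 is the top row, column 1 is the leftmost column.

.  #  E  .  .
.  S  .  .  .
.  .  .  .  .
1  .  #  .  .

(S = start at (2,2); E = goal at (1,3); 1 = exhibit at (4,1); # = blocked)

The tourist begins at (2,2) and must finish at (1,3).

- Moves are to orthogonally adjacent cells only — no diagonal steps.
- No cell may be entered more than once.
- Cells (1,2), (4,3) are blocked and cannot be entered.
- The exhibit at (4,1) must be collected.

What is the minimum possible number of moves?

8

Any route passes through (4,1) somewhere between (2,2) and (1,3). Summing Manhattan distances along the two legs ((2,2) → (4,1) → (1,3)) gives a lower bound of 3 + 5 = 8 moves.
A route of 8 moves achieves this: (2,2) → (2,1) → (3,1) → (4,1) → (4,2) → (3,2) → (3,3) → (2,3) → (1,3).
Since 8 matches the lower bound, it is optimal.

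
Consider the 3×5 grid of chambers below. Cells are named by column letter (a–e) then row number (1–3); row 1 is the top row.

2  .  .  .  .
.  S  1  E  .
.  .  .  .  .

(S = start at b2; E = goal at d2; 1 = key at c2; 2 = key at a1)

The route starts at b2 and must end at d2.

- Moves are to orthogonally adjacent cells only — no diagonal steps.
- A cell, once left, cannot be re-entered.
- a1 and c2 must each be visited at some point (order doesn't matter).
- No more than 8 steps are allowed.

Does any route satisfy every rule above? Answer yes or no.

One route that works: b2 → a2 → a1 → b1 → c1 → c2 → d2.

yes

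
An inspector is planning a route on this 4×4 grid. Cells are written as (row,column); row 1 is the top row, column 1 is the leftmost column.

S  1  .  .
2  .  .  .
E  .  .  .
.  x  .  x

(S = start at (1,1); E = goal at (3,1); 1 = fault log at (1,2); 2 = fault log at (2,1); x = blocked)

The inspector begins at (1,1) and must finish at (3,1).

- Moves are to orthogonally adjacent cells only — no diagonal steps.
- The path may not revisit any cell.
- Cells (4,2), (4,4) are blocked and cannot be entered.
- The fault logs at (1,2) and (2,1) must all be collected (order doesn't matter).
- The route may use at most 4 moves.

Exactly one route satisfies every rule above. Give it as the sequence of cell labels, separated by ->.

(1,1) -> (1,2) -> (2,2) -> (2,1) -> (3,1)

The budget equals the shortest possible length, so every move has to be on a shortest route through the required cells.
Route from (1,1): right 1 to (1,2), down 1 to (2,2), left 1 to (2,1), down 1 to (3,1) — 4 moves in all.
Check: all required cells visited; 4 ≤ 4 moves.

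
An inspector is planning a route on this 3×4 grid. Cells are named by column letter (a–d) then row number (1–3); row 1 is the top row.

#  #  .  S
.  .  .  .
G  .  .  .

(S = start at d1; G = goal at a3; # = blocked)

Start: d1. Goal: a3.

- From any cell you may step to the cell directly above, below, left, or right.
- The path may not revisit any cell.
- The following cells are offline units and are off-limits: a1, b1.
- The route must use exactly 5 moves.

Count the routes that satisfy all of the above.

Need simple routes of exactly 5 moves from d1 to a3 (Manhattan distance 5, so 0 moves are spent on a detour and 0 undoing it).
Enumerating: d1 d2 d3 c3 b3 a3 | d1 d2 c2 c3 b3 a3 | d1 d2 c2 b2 b3 a3 | d1 d2 c2 b2 a2 a3 | d1 c1 c2 c3 b3 a3 | d1 c1 c2 b2 b3 a3 | d1 c1 c2 b2 a2 a3.
That gives 7 routes.

7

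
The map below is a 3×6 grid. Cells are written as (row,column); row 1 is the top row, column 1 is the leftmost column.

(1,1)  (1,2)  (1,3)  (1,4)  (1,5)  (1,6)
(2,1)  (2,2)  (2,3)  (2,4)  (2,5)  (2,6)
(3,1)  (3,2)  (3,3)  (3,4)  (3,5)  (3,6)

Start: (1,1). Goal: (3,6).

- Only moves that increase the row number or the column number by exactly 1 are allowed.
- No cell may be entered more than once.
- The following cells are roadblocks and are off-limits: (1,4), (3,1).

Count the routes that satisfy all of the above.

A right/down-only route from (1,1) to (3,6) makes exactly 2 down-moves and 5 right-moves in some order.
With no other constraints that would be C(7,2) = 21 routes.
Subtract routes through each blocked cell (inclusion–exclusion for overlaps): − through (1,4): 6 − through (3,1): 1 → 14.
That gives 14 routes.

14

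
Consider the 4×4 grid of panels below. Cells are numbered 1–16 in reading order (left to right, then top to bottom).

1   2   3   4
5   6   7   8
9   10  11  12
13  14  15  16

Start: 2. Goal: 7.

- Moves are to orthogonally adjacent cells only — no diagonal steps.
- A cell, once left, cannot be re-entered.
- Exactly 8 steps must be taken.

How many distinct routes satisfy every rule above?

19

Need simple routes of exactly 8 moves from 2 to 7 (Manhattan distance 2, so 3 moves are spent on a detour and 3 undoing it).
Branch systematically from the start, pruning whenever the remaining move budget drops below the Manhattan distance to 7 or differs from it in parity. Grouping the completions by first move — via 6: 10; via 1: 7; via 3: 2 — and summing: 10 + 7 + 2 = 19.
That gives 19 routes.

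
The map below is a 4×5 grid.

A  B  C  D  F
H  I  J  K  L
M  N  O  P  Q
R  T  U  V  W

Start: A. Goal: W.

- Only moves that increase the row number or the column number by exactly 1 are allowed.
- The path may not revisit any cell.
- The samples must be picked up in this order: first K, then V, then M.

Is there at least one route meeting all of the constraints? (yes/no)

M lies above V, so going from V to M would need an upward move — but moves only go right/down, so V cannot be visited before M.

no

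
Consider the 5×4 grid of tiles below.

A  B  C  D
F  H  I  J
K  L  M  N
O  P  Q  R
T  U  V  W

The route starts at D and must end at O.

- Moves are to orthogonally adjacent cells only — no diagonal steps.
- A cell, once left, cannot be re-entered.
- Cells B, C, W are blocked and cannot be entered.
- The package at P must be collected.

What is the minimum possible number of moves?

Any route passes through P somewhere between D and O. Summing Manhattan distances along the two legs (D → P → O) gives a lower bound of 5 + 1 = 6 moves.
A route of 6 moves achieves this: D → J → N → R → Q → P → O.
Since 6 matches the lower bound, it is optimal.

6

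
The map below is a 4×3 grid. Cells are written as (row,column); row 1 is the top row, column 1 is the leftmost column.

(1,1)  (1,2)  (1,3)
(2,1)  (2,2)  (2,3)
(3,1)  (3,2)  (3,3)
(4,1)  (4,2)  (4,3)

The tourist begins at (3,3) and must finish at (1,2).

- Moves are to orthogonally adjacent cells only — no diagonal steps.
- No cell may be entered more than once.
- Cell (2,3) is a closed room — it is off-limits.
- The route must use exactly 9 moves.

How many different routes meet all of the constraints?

1

Need simple routes of exactly 9 moves from (3,3) to (1,2) (Manhattan distance 3, so 3 moves are spent on a detour and 3 undoing it).
Enumerating: (3,3) (4,3) (4,2) (4,1) (3,1) (3,2) (2,2) (2,1) (1,1) (1,2).
That gives 1 route.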